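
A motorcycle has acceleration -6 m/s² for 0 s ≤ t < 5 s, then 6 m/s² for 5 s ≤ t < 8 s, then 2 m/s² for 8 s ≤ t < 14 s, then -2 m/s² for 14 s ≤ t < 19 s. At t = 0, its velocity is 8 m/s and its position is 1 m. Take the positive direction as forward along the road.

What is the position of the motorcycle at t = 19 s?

-46 m

On each constant-a segment, Δv = aΔt and Δx = v₀Δt + ½aΔt²; chain segment to segment.
0–5 s: v starts 8 m/s; Δx = 8·5 + ½·-6·5² = -35 m; v ends -22 m/s.
5–8 s: v starts -22 m/s; Δx = -22·3 + ½·6·3² = -39 m; v ends -4 m/s.
8–14 s: v starts -4 m/s; Δx = -4·6 + ½·2·6² = 12 m; v ends 8 m/s.
14–19 s: v starts 8 m/s; Δx = 8·5 + ½·-2·5² = 15 m; v ends -2 m/s.
x(19) = 1 + Σ Δx = -46 m.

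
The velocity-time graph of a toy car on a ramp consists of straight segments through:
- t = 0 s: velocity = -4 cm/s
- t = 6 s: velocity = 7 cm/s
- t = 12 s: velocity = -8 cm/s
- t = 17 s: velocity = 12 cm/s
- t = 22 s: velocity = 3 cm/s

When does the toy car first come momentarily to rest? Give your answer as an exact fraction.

v changes sign on 0–6 s (from -4 to 7); the graph is linear there, so v = 0 at t = 0 + (4)·(6 − 0)/(7 − -4) = 24/11 s.

t = 24/11 s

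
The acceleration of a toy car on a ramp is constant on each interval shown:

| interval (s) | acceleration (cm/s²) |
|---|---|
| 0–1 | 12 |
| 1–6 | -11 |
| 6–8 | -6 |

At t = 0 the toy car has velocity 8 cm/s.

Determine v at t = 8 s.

Δv equals the area under the a-t graph; then v = v₀ + Δv.
0–1 s: 12 × 1 = 12 cm/s
1–6 s: -11 × 5 = -55 cm/s
6–8 s: -6 × 2 = -12 cm/s
Δv = -55 cm/s, so v(8) = 8 + (-55) = -47 cm/s.

-47 cm/s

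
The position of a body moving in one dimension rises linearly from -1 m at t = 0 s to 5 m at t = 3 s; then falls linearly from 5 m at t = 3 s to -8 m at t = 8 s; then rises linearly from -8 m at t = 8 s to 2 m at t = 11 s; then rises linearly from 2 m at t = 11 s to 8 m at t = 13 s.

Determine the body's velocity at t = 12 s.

3 m/s

Velocity is the slope of the x-t graph on 11–13 s: (8 − 2)/(13 − 11) = 3 m/s.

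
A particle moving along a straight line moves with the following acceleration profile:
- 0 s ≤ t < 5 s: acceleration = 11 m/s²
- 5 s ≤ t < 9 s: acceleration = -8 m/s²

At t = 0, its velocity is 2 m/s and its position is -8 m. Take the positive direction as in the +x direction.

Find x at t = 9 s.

303.5 m

On each constant-a segment, Δv = aΔt and Δx = v₀Δt + ½aΔt²; chain segment to segment.
0–5 s: v starts 2 m/s; Δx = 2·5 + ½·11·5² = 147.5 m; v ends 57 m/s.
5–9 s: v starts 57 m/s; Δx = 57·4 + ½·-8·4² = 164 m; v ends 25 m/s.
x(9) = -8 + Σ Δx = 303.5 m.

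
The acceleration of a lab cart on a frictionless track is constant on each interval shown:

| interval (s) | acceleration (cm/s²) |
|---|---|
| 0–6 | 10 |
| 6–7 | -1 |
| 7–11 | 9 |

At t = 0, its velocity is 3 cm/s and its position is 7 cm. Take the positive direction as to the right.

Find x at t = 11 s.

On each constant-a segment, Δv = aΔt and Δx = v₀Δt + ½aΔt²; chain segment to segment.
0–6 s: v starts 3 cm/s; Δx = 3·6 + ½·10·6² = 198 cm; v ends 63 cm/s.
6–7 s: v starts 63 cm/s; Δx = 63·1 + ½·-1·1² = 62.5 cm; v ends 62 cm/s.
7–11 s: v starts 62 cm/s; Δx = 62·4 + ½·9·4² = 320 cm; v ends 98 cm/s.
x(11) = 7 + Σ Δx = 587.5 cm.

587.5 cm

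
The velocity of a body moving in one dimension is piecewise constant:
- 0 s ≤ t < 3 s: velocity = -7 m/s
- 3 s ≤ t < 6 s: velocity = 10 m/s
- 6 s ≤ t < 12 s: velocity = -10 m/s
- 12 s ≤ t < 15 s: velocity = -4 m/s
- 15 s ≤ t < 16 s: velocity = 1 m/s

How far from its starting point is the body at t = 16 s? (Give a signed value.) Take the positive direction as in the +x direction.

Net displacement equals the area under the velocity-time graph (areas below the axis count negative).
0–3 s: -7 × 3 = -21 m
3–6 s: 10 × 3 = 30 m
6–12 s: -10 × 6 = -60 m
12–15 s: -4 × 3 = -12 m
15–16 s: 1 × 1 = 1 m
Net displacement = -62 m

-62 m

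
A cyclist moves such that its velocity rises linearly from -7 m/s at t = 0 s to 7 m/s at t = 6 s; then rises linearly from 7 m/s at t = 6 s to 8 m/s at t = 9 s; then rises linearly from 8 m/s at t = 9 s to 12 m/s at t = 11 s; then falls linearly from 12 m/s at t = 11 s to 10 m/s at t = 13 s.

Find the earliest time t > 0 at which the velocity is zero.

v changes sign on 0–6 s (from -7 to 7); the graph is linear there, so v = 0 at t = 0 + (7)·(6 − 0)/(7 − -7) = 3 s.

t = 3 s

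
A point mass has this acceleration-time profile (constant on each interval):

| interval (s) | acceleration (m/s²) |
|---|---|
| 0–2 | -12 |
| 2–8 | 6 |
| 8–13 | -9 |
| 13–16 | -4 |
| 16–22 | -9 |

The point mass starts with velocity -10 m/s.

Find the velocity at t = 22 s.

-109 m/s

Δv equals the area under the a-t graph; then v = v₀ + Δv.
0–2 s: -12 × 2 = -24 m/s
2–8 s: 6 × 6 = 36 m/s
8–13 s: -9 × 5 = -45 m/s
13–16 s: -4 × 3 = -12 m/s
16–22 s: -9 × 6 = -54 m/s
Δv = -99 m/s, so v(22) = -10 + (-99) = -109 m/s.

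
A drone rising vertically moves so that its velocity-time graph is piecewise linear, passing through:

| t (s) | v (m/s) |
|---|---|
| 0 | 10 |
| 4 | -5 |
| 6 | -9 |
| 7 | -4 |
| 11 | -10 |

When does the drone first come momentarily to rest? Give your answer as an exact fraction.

v changes sign on 0–4 s (from 10 to -5); the graph is linear there, so v = 0 at t = 0 + (-10)·(4 − 0)/(-5 − 10) = 8/3 s.

t = 8/3 s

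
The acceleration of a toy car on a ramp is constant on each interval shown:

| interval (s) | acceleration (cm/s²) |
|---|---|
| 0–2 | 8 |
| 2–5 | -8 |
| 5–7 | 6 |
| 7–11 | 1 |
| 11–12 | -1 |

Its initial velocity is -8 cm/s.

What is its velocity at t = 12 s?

-1 cm/s

Δv equals the area under the a-t graph; then v = v₀ + Δv.
0–2 s: 8 × 2 = 16 cm/s
2–5 s: -8 × 3 = -24 cm/s
5–7 s: 6 × 2 = 12 cm/s
7–11 s: 1 × 4 = 4 cm/s
11–12 s: -1 × 1 = -1 cm/s
Δv = 7 cm/s, so v(12) = -8 + (7) = -1 cm/s.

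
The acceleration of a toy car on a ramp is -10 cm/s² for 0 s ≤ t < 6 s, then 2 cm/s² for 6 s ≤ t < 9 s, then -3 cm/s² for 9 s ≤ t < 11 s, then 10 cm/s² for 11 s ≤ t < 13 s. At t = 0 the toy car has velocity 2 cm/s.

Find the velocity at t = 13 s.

Δv equals the area under the a-t graph; then v = v₀ + Δv.
0–6 s: -10 × 6 = -60 cm/s
6–9 s: 2 × 3 = 6 cm/s
9–11 s: -3 × 2 = -6 cm/s
11–13 s: 10 × 2 = 20 cm/s
Δv = -40 cm/s, so v(13) = 2 + (-40) = -38 cm/s.

-38 cm/s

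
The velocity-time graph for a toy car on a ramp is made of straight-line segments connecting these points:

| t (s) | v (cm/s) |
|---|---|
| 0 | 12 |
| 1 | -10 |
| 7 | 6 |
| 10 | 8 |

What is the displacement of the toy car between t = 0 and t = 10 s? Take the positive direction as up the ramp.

Displacement is the signed area under the v-t curve.
0–1 s: ½(12 + -10)(1) = 1 cm
1–7 s: ½(-10 + 6)(6) = -12 cm
7–10 s: ½(6 + 8)(3) = 21 cm
Net displacement = 10 cm

10 cm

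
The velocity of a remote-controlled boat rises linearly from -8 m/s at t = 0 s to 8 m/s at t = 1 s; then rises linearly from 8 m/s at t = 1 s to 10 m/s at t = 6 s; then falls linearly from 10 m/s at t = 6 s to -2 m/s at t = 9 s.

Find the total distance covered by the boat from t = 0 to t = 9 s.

Total distance travelled is ∫|v| dt — sum the magnitudes of each area piece.
0–1 s: v = 0 at t = 0.5 s; triangle areas 2 + 2 = 4 m
1–6 s: |½(8 + 10)(5)| = 45 m
6–9 s: v = 0 at t = 8.5 s; triangle areas 12.5 + 0.5 = 13 m
Total distance = 62 m

62 m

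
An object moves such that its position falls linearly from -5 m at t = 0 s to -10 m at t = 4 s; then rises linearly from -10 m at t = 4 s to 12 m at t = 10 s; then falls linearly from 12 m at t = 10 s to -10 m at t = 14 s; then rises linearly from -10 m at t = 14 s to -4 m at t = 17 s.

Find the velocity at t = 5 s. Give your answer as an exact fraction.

Velocity is the slope of the x-t graph on 4–10 s: (12 − -10)/(10 − 4) = 11/3 m/s.

11/3 m/s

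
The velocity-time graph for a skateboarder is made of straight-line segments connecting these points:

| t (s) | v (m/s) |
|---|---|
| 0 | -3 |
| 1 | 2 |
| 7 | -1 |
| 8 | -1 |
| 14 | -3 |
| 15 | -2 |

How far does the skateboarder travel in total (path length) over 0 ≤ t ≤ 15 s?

21.8 m

Distance (not displacement) is the total path length: add the absolute areas under v-t.
0–1 s: v = 0 at t = 0.6 s; triangle areas 0.9 + 0.4 = 1.3 m
1–7 s: v = 0 at t = 5 s; triangle areas 4 + 1 = 5 m
7–8 s: |-1| × 1 = 1 m
8–14 s: |½(-1 + -3)(6)| = 12 m
14–15 s: |½(-3 + -2)(1)| = 2.5 m
Total distance = 21.8 m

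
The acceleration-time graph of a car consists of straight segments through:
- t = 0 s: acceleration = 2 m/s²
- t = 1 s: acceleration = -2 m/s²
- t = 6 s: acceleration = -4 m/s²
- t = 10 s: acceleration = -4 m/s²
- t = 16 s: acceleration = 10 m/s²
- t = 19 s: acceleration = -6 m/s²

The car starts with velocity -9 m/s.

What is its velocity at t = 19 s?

Δv equals the area under the a-t graph; then v = v₀ + Δv.
0–1 s: ½(2 + -2)(1) = 0 m/s
1–6 s: ½(-2 + -4)(5) = -15 m/s
6–10 s: -4 × 4 = -16 m/s
10–16 s: ½(-4 + 10)(6) = 18 m/s
16–19 s: ½(10 + -6)(3) = 6 m/s
Δv = -7 m/s, so v(19) = -9 + (-7) = -16 m/s.

-16 m/s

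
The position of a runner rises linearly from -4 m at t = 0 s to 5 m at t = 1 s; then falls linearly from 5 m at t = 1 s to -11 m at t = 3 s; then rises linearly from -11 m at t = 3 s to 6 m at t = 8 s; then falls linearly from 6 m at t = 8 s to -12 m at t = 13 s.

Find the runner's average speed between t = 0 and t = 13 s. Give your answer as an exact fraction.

Average speed = (total path length)/(elapsed time); on a piecewise-linear x-t graph the path length is Σ|Δx|.
0–1 s: |Δx| = |5 − -4| = 9 m
1–3 s: |Δx| = |-11 − 5| = 16 m
3–8 s: |Δx| = |6 − -11| = 17 m
8–13 s: |Δx| = |-12 − 6| = 18 m
Total path = 60 m; average speed = 60/13 = 60/13 m/s.

60/13 m/s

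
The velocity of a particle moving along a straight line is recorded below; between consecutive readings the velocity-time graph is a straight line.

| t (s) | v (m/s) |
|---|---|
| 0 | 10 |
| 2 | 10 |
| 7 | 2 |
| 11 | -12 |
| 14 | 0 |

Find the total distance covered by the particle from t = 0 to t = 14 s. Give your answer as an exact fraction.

Distance (not displacement) is the total path length: add the absolute areas under v-t.
0–2 s: |10| × 2 = 20 m
2–7 s: |½(10 + 2)(5)| = 30 m
7–11 s: v = 0 at t = 53/7 s; triangle areas 4/7 + 144/7 = 148/7 m
11–14 s: |½(-12 + 0)(3)| = 18 m
Total distance = 624/7 m

624/7 m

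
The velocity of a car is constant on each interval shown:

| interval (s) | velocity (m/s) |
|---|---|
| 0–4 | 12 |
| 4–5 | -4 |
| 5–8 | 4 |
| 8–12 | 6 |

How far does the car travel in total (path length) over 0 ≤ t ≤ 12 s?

Total distance travelled is ∫|v| dt — sum the magnitudes of each area piece.
0–4 s: |12| × 4 = 48 m
4–5 s: |-4| × 1 = 4 m
5–8 s: |4| × 3 = 12 m
8–12 s: |6| × 4 = 24 m
Total distance = 88 m

88 m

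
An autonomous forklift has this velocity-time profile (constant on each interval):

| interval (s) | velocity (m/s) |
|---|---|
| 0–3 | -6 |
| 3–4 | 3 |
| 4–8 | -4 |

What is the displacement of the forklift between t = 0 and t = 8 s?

Net displacement equals the area under the velocity-time graph (areas below the axis count negative).
0–3 s: -6 × 3 = -18 m
3–4 s: 3 × 1 = 3 m
4–8 s: -4 × 4 = -16 m
Net displacement = -31 m

-31 m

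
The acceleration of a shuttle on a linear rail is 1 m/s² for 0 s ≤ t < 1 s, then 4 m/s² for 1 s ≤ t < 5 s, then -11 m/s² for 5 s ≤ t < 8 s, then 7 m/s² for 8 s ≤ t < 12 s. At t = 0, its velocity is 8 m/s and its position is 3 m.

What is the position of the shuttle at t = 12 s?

129 m

On each constant-a segment, Δv = aΔt and Δx = v₀Δt + ½aΔt²; chain segment to segment.
0–1 s: v starts 8 m/s; Δx = 8·1 + ½·1·1² = 8.5 m; v ends 9 m/s.
1–5 s: v starts 9 m/s; Δx = 9·4 + ½·4·4² = 68 m; v ends 25 m/s.
5–8 s: v starts 25 m/s; Δx = 25·3 + ½·-11·3² = 25.5 m; v ends -8 m/s.
8–12 s: v starts -8 m/s; Δx = -8·4 + ½·7·4² = 24 m; v ends 20 m/s.
x(12) = 3 + Σ Δx = 129 m.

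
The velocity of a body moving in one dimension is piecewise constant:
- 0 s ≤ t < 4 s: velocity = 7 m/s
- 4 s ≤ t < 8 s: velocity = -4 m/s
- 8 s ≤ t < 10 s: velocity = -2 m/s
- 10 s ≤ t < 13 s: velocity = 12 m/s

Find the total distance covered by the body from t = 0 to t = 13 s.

84 m

Distance (not displacement) is the total path length: add the absolute areas under v-t.
0–4 s: |7| × 4 = 28 m
4–8 s: |-4| × 4 = 16 m
8–10 s: |-2| × 2 = 4 m
10–13 s: |12| × 3 = 36 m
Total distance = 84 m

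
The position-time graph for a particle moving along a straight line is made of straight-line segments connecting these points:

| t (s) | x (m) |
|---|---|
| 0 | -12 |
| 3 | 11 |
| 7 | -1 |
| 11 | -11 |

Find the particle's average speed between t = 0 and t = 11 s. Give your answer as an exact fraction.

Average speed = (total path length)/(elapsed time); on a piecewise-linear x-t graph the path length is Σ|Δx|.
0–3 s: |Δx| = |11 − -12| = 23 m
3–7 s: |Δx| = |-1 − 11| = 12 m
7–11 s: |Δx| = |-11 − -1| = 10 m
Total path = 45 m; average speed = 45/11 = 45/11 m/s.

45/11 m/s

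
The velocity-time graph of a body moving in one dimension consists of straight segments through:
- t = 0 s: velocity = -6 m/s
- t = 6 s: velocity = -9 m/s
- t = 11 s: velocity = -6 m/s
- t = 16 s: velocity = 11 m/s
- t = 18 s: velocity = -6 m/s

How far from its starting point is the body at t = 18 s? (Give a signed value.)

Net displacement equals the area under the velocity-time graph (areas below the axis count negative).
0–6 s: ½(-6 + -9)(6) = -45 m
6–11 s: ½(-9 + -6)(5) = -37.5 m
11–16 s: ½(-6 + 11)(5) = 12.5 m
16–18 s: ½(11 + -6)(2) = 5 m
Net displacement = -65 m

-65 m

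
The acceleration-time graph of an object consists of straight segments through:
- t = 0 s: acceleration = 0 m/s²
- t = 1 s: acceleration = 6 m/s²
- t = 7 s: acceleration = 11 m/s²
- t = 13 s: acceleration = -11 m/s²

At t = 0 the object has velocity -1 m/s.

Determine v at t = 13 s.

53 m/s

Δv equals the area under the a-t graph; then v = v₀ + Δv.
0–1 s: ½(0 + 6)(1) = 3 m/s
1–7 s: ½(6 + 11)(6) = 51 m/s
7–13 s: ½(11 + -11)(6) = 0 m/s
Δv = 54 m/s, so v(13) = -1 + (54) = 53 m/s.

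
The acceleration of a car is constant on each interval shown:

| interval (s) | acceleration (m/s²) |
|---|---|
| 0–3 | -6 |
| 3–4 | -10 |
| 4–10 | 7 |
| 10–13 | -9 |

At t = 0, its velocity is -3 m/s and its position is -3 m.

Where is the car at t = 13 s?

On each constant-a segment, Δv = aΔt and Δx = v₀Δt + ½aΔt²; chain segment to segment.
0–3 s: v starts -3 m/s; Δx = -3·3 + ½·-6·3² = -36 m; v ends -21 m/s.
3–4 s: v starts -21 m/s; Δx = -21·1 + ½·-10·1² = -26 m; v ends -31 m/s.
4–10 s: v starts -31 m/s; Δx = -31·6 + ½·7·6² = -60 m; v ends 11 m/s.
10–13 s: v starts 11 m/s; Δx = 11·3 + ½·-9·3² = -7.5 m; v ends -16 m/s.
x(13) = -3 + Σ Δx = -132.5 m.

-132.5 m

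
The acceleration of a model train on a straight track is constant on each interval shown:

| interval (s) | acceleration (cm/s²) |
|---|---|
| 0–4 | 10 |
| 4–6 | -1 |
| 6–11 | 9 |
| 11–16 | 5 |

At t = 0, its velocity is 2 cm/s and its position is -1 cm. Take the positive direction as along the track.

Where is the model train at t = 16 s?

On each constant-a segment, Δv = aΔt and Δx = v₀Δt + ½aΔt²; chain segment to segment.
0–4 s: v starts 2 cm/s; Δx = 2·4 + ½·10·4² = 88 cm; v ends 42 cm/s.
4–6 s: v starts 42 cm/s; Δx = 42·2 + ½·-1·2² = 82 cm; v ends 40 cm/s.
6–11 s: v starts 40 cm/s; Δx = 40·5 + ½·9·5² = 312.5 cm; v ends 85 cm/s.
11–16 s: v starts 85 cm/s; Δx = 85·5 + ½·5·5² = 487.5 cm; v ends 110 cm/s.
x(16) = -1 + Σ Δx = 969 cm.

969 cm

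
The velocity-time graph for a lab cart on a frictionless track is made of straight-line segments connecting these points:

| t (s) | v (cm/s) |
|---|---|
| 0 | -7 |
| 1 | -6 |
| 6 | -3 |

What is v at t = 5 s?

On 1–6 s the graph is linear from -6 to -3 cm/s: v(5) = -6 + (-3 − -6)·(5 − 1)/(6 − 1) = -3.6 cm/s.

-3.6 cm/s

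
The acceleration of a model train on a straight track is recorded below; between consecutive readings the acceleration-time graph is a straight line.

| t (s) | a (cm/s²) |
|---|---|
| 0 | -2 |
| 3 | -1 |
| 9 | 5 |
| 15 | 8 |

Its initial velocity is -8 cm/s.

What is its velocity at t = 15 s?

38.5 cm/s

Δv equals the area under the a-t graph; then v = v₀ + Δv.
0–3 s: ½(-2 + -1)(3) = -4.5 cm/s
3–9 s: ½(-1 + 5)(6) = 12 cm/s
9–15 s: ½(5 + 8)(6) = 39 cm/s
Δv = 46.5 cm/s, so v(15) = -8 + (46.5) = 38.5 cm/s.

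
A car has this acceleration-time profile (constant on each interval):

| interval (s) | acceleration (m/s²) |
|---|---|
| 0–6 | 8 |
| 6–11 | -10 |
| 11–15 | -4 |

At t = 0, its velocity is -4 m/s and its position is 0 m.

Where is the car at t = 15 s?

159 m

On each constant-a segment, Δv = aΔt and Δx = v₀Δt + ½aΔt²; chain segment to segment.
0–6 s: v starts -4 m/s; Δx = -4·6 + ½·8·6² = 120 m; v ends 44 m/s.
6–11 s: v starts 44 m/s; Δx = 44·5 + ½·-10·5² = 95 m; v ends -6 m/s.
11–15 s: v starts -6 m/s; Δx = -6·4 + ½·-4·4² = -56 m; v ends -22 m/s.
x(15) = 0 + Σ Δx = 159 m.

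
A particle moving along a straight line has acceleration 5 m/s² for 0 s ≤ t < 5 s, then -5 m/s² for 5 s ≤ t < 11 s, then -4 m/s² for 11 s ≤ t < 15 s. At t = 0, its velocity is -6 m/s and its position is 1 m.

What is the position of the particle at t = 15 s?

-18.5 m

On each constant-a segment, Δv = aΔt and Δx = v₀Δt + ½aΔt²; chain segment to segment.
0–5 s: v starts -6 m/s; Δx = -6·5 + ½·5·5² = 32.5 m; v ends 19 m/s.
5–11 s: v starts 19 m/s; Δx = 19·6 + ½·-5·6² = 24 m; v ends -11 m/s.
11–15 s: v starts -11 m/s; Δx = -11·4 + ½·-4·4² = -76 m; v ends -27 m/s.
x(15) = 1 + Σ Δx = -18.5 m.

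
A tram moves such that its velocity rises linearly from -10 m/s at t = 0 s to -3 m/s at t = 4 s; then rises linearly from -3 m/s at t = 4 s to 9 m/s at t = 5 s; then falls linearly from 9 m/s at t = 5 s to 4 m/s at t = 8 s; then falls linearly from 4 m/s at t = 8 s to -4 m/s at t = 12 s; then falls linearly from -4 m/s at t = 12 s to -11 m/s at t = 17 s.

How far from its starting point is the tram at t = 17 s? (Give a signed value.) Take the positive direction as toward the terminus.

Net displacement equals the area under the velocity-time graph (areas below the axis count negative).
0–4 s: ½(-10 + -3)(4) = -26 m
4–5 s: ½(-3 + 9)(1) = 3 m
5–8 s: ½(9 + 4)(3) = 19.5 m
8–12 s: ½(4 + -4)(4) = 0 m
12–17 s: ½(-4 + -11)(5) = -37.5 m
Net displacement = -41 m

-41 m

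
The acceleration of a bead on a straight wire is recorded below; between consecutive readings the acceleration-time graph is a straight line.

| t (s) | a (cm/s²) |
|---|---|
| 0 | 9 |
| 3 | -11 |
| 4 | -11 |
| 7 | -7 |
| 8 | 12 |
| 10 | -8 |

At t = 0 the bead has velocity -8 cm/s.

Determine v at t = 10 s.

Δv equals the area under the a-t graph; then v = v₀ + Δv.
0–3 s: ½(9 + -11)(3) = -3 cm/s
3–4 s: -11 × 1 = -11 cm/s
4–7 s: ½(-11 + -7)(3) = -27 cm/s
7–8 s: ½(-7 + 12)(1) = 2.5 cm/s
8–10 s: ½(12 + -8)(2) = 4 cm/s
Δv = -34.5 cm/s, so v(10) = -8 + (-34.5) = -42.5 cm/s.

-42.5 cm/s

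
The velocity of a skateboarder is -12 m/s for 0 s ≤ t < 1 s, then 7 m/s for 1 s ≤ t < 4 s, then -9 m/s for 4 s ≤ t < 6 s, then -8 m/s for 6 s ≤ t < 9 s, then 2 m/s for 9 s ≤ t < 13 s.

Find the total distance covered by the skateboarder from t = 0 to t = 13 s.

83 m

Total distance travelled is ∫|v| dt — sum the magnitudes of each area piece.
0–1 s: |-12| × 1 = 12 m
1–4 s: |7| × 3 = 21 m
4–6 s: |-9| × 2 = 18 m
6–9 s: |-8| × 3 = 24 m
9–13 s: |2| × 4 = 8 m
Total distance = 83 m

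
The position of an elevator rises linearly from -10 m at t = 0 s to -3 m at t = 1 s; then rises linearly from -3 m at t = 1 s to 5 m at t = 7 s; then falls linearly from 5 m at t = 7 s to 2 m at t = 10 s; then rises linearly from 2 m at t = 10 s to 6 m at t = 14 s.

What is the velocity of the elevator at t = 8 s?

-1 m/s

Velocity is the slope of the x-t graph on 7–10 s: (2 − 5)/(10 − 7) = -1 m/s.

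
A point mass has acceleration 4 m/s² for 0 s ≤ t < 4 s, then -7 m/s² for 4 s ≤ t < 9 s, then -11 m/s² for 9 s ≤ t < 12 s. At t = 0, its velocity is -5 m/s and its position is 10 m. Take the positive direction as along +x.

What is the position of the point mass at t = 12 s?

On each constant-a segment, Δv = aΔt and Δx = v₀Δt + ½aΔt²; chain segment to segment.
0–4 s: v starts -5 m/s; Δx = -5·4 + ½·4·4² = 12 m; v ends 11 m/s.
4–9 s: v starts 11 m/s; Δx = 11·5 + ½·-7·5² = -32.5 m; v ends -24 m/s.
9–12 s: v starts -24 m/s; Δx = -24·3 + ½·-11·3² = -121.5 m; v ends -57 m/s.
x(12) = 10 + Σ Δx = -132 m.

-132 m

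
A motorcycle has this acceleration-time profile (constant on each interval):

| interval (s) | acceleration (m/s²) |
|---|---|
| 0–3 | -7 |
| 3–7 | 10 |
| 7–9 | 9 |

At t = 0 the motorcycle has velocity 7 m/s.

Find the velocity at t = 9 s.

Δv equals the area under the a-t graph; then v = v₀ + Δv.
0–3 s: -7 × 3 = -21 m/s
3–7 s: 10 × 4 = 40 m/s
7–9 s: 9 × 2 = 18 m/s
Δv = 37 m/s, so v(9) = 7 + (37) = 44 m/s.

44 m/s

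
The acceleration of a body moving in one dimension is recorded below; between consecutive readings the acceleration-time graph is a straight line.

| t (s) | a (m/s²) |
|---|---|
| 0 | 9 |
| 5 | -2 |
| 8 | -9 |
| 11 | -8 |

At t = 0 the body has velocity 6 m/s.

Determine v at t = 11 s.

-18.5 m/s

Δv equals the area under the a-t graph; then v = v₀ + Δv.
0–5 s: ½(9 + -2)(5) = 17.5 m/s
5–8 s: ½(-2 + -9)(3) = -16.5 m/s
8–11 s: ½(-9 + -8)(3) = -25.5 m/s
Δv = -24.5 m/s, so v(11) = 6 + (-24.5) = -18.5 m/s.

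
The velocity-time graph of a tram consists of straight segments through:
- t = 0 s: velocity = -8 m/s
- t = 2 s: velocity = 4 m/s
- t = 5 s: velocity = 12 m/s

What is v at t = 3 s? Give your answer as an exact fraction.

20/3 m/s

On 2–5 s the graph is linear from 4 to 12 m/s: v(3) = 4 + (12 − 4)·(3 − 2)/(5 − 2) = 20/3 m/s.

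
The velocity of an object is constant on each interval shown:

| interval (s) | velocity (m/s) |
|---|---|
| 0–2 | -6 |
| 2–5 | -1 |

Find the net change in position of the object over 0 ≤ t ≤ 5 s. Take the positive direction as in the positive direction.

Displacement is the signed area under the v-t curve.
0–2 s: -6 × 2 = -12 m
2–5 s: -1 × 3 = -3 m
Net displacement = -15 m

-15 m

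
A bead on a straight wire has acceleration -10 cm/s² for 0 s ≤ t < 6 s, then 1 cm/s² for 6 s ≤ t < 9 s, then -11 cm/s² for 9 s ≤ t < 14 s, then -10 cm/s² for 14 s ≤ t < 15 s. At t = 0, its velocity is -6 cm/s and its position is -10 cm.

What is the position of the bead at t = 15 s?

-995 cm

On each constant-a segment, Δv = aΔt and Δx = v₀Δt + ½aΔt²; chain segment to segment.
0–6 s: v starts -6 cm/s; Δx = -6·6 + ½·-10·6² = -216 cm; v ends -66 cm/s.
6–9 s: v starts -66 cm/s; Δx = -66·3 + ½·1·3² = -193.5 cm; v ends -63 cm/s.
9–14 s: v starts -63 cm/s; Δx = -63·5 + ½·-11·5² = -452.5 cm; v ends -118 cm/s.
14–15 s: v starts -118 cm/s; Δx = -118·1 + ½·-10·1² = -123 cm; v ends -128 cm/s.
x(15) = -10 + Σ Δx = -995 cm.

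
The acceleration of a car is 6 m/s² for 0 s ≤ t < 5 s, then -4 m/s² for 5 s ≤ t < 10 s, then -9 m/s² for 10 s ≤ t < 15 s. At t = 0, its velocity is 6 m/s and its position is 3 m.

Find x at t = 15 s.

On each constant-a segment, Δv = aΔt and Δx = v₀Δt + ½aΔt²; chain segment to segment.
0–5 s: v starts 6 m/s; Δx = 6·5 + ½·6·5² = 105 m; v ends 36 m/s.
5–10 s: v starts 36 m/s; Δx = 36·5 + ½·-4·5² = 130 m; v ends 16 m/s.
10–15 s: v starts 16 m/s; Δx = 16·5 + ½·-9·5² = -32.5 m; v ends -29 m/s.
x(15) = 3 + Σ Δx = 205.5 m.

205.5 m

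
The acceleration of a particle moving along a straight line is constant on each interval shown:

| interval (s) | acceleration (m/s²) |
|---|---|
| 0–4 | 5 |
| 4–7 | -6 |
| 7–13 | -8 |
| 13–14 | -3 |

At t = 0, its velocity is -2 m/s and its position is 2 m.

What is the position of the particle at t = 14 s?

-132.5 m

On each constant-a segment, Δv = aΔt and Δx = v₀Δt + ½aΔt²; chain segment to segment.
0–4 s: v starts -2 m/s; Δx = -2·4 + ½·5·4² = 32 m; v ends 18 m/s.
4–7 s: v starts 18 m/s; Δx = 18·3 + ½·-6·3² = 27 m; v ends 0 m/s.
7–13 s: v starts 0 m/s; Δx = 0·6 + ½·-8·6² = -144 m; v ends -48 m/s.
13–14 s: v starts -48 m/s; Δx = -48·1 + ½·-3·1² = -49.5 m; v ends -51 m/s.
x(14) = 2 + Σ Δx = -132.5 m.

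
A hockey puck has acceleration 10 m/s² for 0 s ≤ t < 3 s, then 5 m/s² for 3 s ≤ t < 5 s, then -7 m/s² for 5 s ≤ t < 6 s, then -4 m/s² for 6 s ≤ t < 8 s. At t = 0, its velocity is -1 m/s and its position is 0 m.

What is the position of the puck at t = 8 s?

On each constant-a segment, Δv = aΔt and Δx = v₀Δt + ½aΔt²; chain segment to segment.
0–3 s: v starts -1 m/s; Δx = -1·3 + ½·10·3² = 42 m; v ends 29 m/s.
3–5 s: v starts 29 m/s; Δx = 29·2 + ½·5·2² = 68 m; v ends 39 m/s.
5–6 s: v starts 39 m/s; Δx = 39·1 + ½·-7·1² = 35.5 m; v ends 32 m/s.
6–8 s: v starts 32 m/s; Δx = 32·2 + ½·-4·2² = 56 m; v ends 24 m/s.
x(8) = 0 + Σ Δx = 201.5 m.

201.5 m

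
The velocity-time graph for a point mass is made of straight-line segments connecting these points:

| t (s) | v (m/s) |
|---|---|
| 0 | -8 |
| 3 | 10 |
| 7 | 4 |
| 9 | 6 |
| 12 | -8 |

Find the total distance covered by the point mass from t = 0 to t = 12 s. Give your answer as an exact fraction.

Distance (not displacement) is the total path length: add the absolute areas under v-t.
0–3 s: v = 0 at t = 4/3 s; triangle areas 16/3 + 25/3 = 41/3 m
3–7 s: |½(10 + 4)(4)| = 28 m
7–9 s: |½(4 + 6)(2)| = 10 m
9–12 s: v = 0 at t = 72/7 s; triangle areas 27/7 + 48/7 = 75/7 m
Total distance = 1310/21 m

1310/21 m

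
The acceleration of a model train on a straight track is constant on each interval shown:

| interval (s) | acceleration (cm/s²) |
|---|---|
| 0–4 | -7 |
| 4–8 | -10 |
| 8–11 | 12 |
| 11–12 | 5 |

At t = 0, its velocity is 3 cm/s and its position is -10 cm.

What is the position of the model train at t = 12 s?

-401.5 cm

On each constant-a segment, Δv = aΔt and Δx = v₀Δt + ½aΔt²; chain segment to segment.
0–4 s: v starts 3 cm/s; Δx = 3·4 + ½·-7·4² = -44 cm; v ends -25 cm/s.
4–8 s: v starts -25 cm/s; Δx = -25·4 + ½·-10·4² = -180 cm; v ends -65 cm/s.
8–11 s: v starts -65 cm/s; Δx = -65·3 + ½·12·3² = -141 cm; v ends -29 cm/s.
11–12 s: v starts -29 cm/s; Δx = -29·1 + ½·5·1² = -26.5 cm; v ends -24 cm/s.
x(12) = -10 + Σ Δx = -401.5 cm.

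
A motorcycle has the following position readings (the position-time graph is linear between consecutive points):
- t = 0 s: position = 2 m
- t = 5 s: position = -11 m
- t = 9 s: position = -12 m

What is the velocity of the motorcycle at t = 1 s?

Velocity is the slope of the x-t graph on 0–5 s: (-11 − 2)/(5 − 0) = -2.6 m/s.

-2.6 m/s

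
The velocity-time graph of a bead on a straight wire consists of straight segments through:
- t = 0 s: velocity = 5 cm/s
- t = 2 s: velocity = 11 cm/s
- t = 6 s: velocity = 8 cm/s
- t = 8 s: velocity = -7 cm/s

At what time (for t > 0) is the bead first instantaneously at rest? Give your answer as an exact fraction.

t = 106/15 s

v changes sign on 6–8 s (from 8 to -7); the graph is linear there, so v = 0 at t = 6 + (-8)·(8 − 6)/(-7 − 8) = 106/15 s.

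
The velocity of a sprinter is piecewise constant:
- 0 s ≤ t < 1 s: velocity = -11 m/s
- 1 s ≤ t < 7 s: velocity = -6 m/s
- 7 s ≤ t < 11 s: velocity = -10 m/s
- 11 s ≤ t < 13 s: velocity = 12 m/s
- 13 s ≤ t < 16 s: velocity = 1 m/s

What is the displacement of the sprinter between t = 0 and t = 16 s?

Net displacement equals the area under the velocity-time graph (areas below the axis count negative).
0–1 s: -11 × 1 = -11 m
1–7 s: -6 × 6 = -36 m
7–11 s: -10 × 4 = -40 m
11–13 s: 12 × 2 = 24 m
13–16 s: 1 × 3 = 3 m
Net displacement = -60 m

-60 m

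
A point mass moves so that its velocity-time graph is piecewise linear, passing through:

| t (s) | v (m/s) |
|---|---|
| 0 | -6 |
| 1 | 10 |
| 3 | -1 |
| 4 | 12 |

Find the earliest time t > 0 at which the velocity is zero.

t = 0.375 s

v changes sign on 0–1 s (from -6 to 10); the graph is linear there, so v = 0 at t = 0 + (6)·(1 − 0)/(10 − -6) = 0.375 s.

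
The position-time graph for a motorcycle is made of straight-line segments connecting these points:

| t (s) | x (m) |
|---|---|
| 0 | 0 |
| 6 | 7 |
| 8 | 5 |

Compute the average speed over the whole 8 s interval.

1.125 m/s

Average speed = (total path length)/(elapsed time); on a piecewise-linear x-t graph the path length is Σ|Δx|.
0–6 s: |Δx| = |7 − 0| = 7 m
6–8 s: |Δx| = |5 − 7| = 2 m
Total path = 9 m; average speed = 9/8 = 1.125 m/s.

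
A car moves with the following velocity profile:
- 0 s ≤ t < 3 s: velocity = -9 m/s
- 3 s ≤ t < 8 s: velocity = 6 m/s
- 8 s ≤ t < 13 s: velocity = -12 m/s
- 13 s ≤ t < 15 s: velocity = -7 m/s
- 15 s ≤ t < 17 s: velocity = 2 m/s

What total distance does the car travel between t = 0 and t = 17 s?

Distance (not displacement) is the total path length: add the absolute areas under v-t.
0–3 s: |-9| × 3 = 27 m
3–8 s: |6| × 5 = 30 m
8–13 s: |-12| × 5 = 60 m
13–15 s: |-7| × 2 = 14 m
15–17 s: |2| × 2 = 4 m
Total distance = 135 m

135 m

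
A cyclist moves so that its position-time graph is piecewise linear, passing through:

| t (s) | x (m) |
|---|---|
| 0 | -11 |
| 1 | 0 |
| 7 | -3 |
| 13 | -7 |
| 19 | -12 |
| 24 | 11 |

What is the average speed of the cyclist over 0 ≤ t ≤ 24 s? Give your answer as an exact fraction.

Average speed = (total path length)/(elapsed time); on a piecewise-linear x-t graph the path length is Σ|Δx|.
0–1 s: |Δx| = |0 − -11| = 11 m
1–7 s: |Δx| = |-3 − 0| = 3 m
7–13 s: |Δx| = |-7 − -3| = 4 m
13–19 s: |Δx| = |-12 − -7| = 5 m
19–24 s: |Δx| = |11 − -12| = 23 m
Total path = 46 m; average speed = 46/24 = 23/12 m/s.

23/12 m/s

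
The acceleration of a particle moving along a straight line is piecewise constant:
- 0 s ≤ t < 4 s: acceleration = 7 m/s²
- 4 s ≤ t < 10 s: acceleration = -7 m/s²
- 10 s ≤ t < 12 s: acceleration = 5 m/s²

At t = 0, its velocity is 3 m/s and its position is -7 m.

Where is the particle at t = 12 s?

On each constant-a segment, Δv = aΔt and Δx = v₀Δt + ½aΔt²; chain segment to segment.
0–4 s: v starts 3 m/s; Δx = 3·4 + ½·7·4² = 68 m; v ends 31 m/s.
4–10 s: v starts 31 m/s; Δx = 31·6 + ½·-7·6² = 60 m; v ends -11 m/s.
10–12 s: v starts -11 m/s; Δx = -11·2 + ½·5·2² = -12 m; v ends -1 m/s.
x(12) = -7 + Σ Δx = 109 m.

109 m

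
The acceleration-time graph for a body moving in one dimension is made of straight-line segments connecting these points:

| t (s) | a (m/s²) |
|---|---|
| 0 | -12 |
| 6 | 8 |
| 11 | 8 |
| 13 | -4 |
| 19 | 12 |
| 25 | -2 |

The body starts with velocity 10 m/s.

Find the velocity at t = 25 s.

Δv equals the area under the a-t graph; then v = v₀ + Δv.
0–6 s: ½(-12 + 8)(6) = -12 m/s
6–11 s: 8 × 5 = 40 m/s
11–13 s: ½(8 + -4)(2) = 4 m/s
13–19 s: ½(-4 + 12)(6) = 24 m/s
19–25 s: ½(12 + -2)(6) = 30 m/s
Δv = 86 m/s, so v(25) = 10 + (86) = 96 m/s.

96 m/s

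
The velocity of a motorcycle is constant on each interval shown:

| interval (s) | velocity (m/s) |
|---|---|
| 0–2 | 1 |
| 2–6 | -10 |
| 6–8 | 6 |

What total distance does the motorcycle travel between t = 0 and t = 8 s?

54 m

Distance (not displacement) is the total path length: add the absolute areas under v-t.
0–2 s: |1| × 2 = 2 m
2–6 s: |-10| × 4 = 40 m
6–8 s: |6| × 2 = 12 m
Total distance = 54 m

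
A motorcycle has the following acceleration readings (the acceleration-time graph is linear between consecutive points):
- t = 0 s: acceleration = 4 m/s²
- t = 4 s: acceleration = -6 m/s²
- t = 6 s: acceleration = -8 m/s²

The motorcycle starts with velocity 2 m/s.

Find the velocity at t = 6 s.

-16 m/s

Δv equals the area under the a-t graph; then v = v₀ + Δv.
0–4 s: ½(4 + -6)(4) = -4 m/s
4–6 s: ½(-6 + -8)(2) = -14 m/s
Δv = -18 m/s, so v(6) = 2 + (-18) = -16 m/s.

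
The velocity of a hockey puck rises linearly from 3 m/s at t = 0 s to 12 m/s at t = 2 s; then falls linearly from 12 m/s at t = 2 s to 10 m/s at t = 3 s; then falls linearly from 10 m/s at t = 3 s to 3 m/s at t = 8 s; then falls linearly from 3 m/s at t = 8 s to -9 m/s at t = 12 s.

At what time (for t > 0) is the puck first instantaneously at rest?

v changes sign on 8–12 s (from 3 to -9); the graph is linear there, so v = 0 at t = 8 + (-3)·(12 − 8)/(-9 − 3) = 9 s.

t = 9 s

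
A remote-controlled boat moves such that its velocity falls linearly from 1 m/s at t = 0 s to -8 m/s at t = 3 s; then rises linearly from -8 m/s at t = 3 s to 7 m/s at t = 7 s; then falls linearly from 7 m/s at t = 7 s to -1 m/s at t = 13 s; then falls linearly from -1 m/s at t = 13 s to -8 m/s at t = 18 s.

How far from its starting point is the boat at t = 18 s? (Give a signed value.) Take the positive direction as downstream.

Net displacement equals the area under the velocity-time graph (areas below the axis count negative).
0–3 s: ½(1 + -8)(3) = -10.5 m
3–7 s: ½(-8 + 7)(4) = -2 m
7–13 s: ½(7 + -1)(6) = 18 m
13–18 s: ½(-1 + -8)(5) = -22.5 m
Net displacement = -17 m

-17 m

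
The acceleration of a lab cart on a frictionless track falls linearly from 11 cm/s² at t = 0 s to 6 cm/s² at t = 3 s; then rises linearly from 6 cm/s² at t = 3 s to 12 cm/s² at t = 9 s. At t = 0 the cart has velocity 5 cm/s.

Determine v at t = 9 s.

84.5 cm/s

Δv equals the area under the a-t graph; then v = v₀ + Δv.
0–3 s: ½(11 + 6)(3) = 25.5 cm/s
3–9 s: ½(6 + 12)(6) = 54 cm/s
Δv = 79.5 cm/s, so v(9) = 5 + (79.5) = 84.5 cm/s.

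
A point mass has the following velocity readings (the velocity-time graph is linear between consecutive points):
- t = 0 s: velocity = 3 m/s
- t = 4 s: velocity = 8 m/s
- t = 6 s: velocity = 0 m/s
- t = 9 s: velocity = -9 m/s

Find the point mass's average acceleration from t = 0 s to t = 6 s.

Average acceleration = Δv/Δt = (0 − 3)/(6 − 0) = -0.5 m/s².

-0.5 m/s²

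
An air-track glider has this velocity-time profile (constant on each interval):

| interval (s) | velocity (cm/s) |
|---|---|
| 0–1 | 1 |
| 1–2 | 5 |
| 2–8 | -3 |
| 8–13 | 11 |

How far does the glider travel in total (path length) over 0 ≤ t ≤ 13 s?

Total distance travelled is ∫|v| dt — sum the magnitudes of each area piece.
0–1 s: |1| × 1 = 1 cm
1–2 s: |5| × 1 = 5 cm
2–8 s: |-3| × 6 = 18 cm
8–13 s: |11| × 5 = 55 cm
Total distance = 79 cm

79 cm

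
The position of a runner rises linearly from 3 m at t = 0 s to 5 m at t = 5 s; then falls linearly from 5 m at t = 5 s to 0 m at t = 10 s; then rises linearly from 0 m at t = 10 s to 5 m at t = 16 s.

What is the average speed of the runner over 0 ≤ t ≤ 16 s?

Average speed = (total path length)/(elapsed time); on a piecewise-linear x-t graph the path length is Σ|Δx|.
0–5 s: |Δx| = |5 − 3| = 2 m
5–10 s: |Δx| = |0 − 5| = 5 m
10–16 s: |Δx| = |5 − 0| = 5 m
Total path = 12 m; average speed = 12/16 = 0.75 m/s.

0.75 m/s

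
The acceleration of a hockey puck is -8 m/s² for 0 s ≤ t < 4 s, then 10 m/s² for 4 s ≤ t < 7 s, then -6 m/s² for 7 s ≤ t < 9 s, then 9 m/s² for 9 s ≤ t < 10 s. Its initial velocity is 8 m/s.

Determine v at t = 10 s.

Δv equals the area under the a-t graph; then v = v₀ + Δv.
0–4 s: -8 × 4 = -32 m/s
4–7 s: 10 × 3 = 30 m/s
7–9 s: -6 × 2 = -12 m/s
9–10 s: 9 × 1 = 9 m/s
Δv = -5 m/s, so v(10) = 8 + (-5) = 3 m/s.

3 m/s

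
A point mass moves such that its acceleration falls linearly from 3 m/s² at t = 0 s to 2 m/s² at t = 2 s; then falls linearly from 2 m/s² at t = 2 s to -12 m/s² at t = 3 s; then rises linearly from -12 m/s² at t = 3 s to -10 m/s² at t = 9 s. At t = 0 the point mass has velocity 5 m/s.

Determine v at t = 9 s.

-61 m/s

Δv equals the area under the a-t graph; then v = v₀ + Δv.
0–2 s: ½(3 + 2)(2) = 5 m/s
2–3 s: ½(2 + -12)(1) = -5 m/s
3–9 s: ½(-12 + -10)(6) = -66 m/s
Δv = -66 m/s, so v(9) = 5 + (-66) = -61 m/s.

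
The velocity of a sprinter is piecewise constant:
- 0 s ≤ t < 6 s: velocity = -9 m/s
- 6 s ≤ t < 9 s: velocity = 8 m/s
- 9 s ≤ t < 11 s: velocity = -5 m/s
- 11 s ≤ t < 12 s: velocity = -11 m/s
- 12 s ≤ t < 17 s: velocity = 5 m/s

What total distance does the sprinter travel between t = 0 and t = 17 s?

Total distance travelled is ∫|v| dt — sum the magnitudes of each area piece.
0–6 s: |-9| × 6 = 54 m
6–9 s: |8| × 3 = 24 m
9–11 s: |-5| × 2 = 10 m
11–12 s: |-11| × 1 = 11 m
12–17 s: |5| × 5 = 25 m
Total distance = 124 m

124 m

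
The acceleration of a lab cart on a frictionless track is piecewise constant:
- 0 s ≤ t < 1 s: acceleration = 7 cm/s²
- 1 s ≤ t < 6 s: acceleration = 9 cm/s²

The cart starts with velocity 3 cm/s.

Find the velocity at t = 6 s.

55 cm/s

Δv equals the area under the a-t graph; then v = v₀ + Δv.
0–1 s: 7 × 1 = 7 cm/s
1–6 s: 9 × 5 = 45 cm/s
Δv = 52 cm/s, so v(6) = 3 + (52) = 55 cm/s.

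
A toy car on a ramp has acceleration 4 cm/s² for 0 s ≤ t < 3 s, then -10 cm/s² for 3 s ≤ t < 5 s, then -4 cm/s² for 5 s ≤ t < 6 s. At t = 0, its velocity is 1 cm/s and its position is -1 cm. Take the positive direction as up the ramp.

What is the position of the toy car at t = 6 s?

On each constant-a segment, Δv = aΔt and Δx = v₀Δt + ½aΔt²; chain segment to segment.
0–3 s: v starts 1 cm/s; Δx = 1·3 + ½·4·3² = 21 cm; v ends 13 cm/s.
3–5 s: v starts 13 cm/s; Δx = 13·2 + ½·-10·2² = 6 cm; v ends -7 cm/s.
5–6 s: v starts -7 cm/s; Δx = -7·1 + ½·-4·1² = -9 cm; v ends -11 cm/s.
x(6) = -1 + Σ Δx = 17 cm.

17 cm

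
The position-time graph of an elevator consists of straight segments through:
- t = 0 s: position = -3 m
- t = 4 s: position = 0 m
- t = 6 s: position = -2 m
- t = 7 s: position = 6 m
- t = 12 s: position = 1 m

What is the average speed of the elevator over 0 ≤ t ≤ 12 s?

Average speed = (total path length)/(elapsed time); on a piecewise-linear x-t graph the path length is Σ|Δx|.
0–4 s: |Δx| = |0 − -3| = 3 m
4–6 s: |Δx| = |-2 − 0| = 2 m
6–7 s: |Δx| = |6 − -2| = 8 m
7–12 s: |Δx| = |1 − 6| = 5 m
Total path = 18 m; average speed = 18/12 = 1.5 m/s.

1.5 m/s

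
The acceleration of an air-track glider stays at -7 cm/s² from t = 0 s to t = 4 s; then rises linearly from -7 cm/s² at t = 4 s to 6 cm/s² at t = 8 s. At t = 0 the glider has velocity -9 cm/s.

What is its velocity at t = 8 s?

Δv equals the area under the a-t graph; then v = v₀ + Δv.
0–4 s: -7 × 4 = -28 cm/s
4–8 s: ½(-7 + 6)(4) = -2 cm/s
Δv = -30 cm/s, so v(8) = -9 + (-30) = -39 cm/s.

-39 cm/s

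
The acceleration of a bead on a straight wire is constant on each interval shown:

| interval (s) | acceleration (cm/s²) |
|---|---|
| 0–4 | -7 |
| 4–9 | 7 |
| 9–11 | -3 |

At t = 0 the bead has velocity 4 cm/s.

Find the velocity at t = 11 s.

Δv equals the area under the a-t graph; then v = v₀ + Δv.
0–4 s: -7 × 4 = -28 cm/s
4–9 s: 7 × 5 = 35 cm/s
9–11 s: -3 × 2 = -6 cm/s
Δv = 1 cm/s, so v(11) = 4 + (1) = 5 cm/s.

5 cm/s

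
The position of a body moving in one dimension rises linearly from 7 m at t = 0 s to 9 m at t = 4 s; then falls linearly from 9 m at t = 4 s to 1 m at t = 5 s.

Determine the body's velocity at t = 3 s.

Velocity is the slope of the x-t graph on 0–4 s: (9 − 7)/(4 − 0) = 0.5 m/s.

0.5 m/s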